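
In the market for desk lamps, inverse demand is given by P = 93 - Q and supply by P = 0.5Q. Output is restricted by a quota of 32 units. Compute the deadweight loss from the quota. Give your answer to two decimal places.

675.00

Without the quota, 93 - Q = 0.5Q gives Q* = 62.
At Q = 32 the demand price is 93 - (32) = 61 and the supply price is 0 + 0.5(32) = 16.
DWL = (1/2)(gap between curves at 32) x (Q* - 32) = (1/2)(45)(30) = 675.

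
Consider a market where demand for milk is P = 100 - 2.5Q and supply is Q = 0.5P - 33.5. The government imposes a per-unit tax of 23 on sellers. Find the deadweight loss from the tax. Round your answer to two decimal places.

Rewriting supply in inverse form: P = 67 + 2Q.
Without the tax, 100 - 2.5Q = 67 + 2Q so Q* = 7.3333 and P* = 81.6667.
A tax on sellers shifts supply up by 23: 100 - 2.5Q = 67 + 2Q + 23, so Q_t = 2.2222. Buyers pay P_b = 94.4444; sellers receive P_s = P_b - 23 = 71.4444.
Deadweight loss is the triangle between the curves from Q_t to Q*: (1/2)(7.3333 - 2.2222)(23) = 58.7778.

58.78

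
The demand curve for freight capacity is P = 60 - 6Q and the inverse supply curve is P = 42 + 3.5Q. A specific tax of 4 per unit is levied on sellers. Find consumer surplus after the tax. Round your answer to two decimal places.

Without the tax, 60 - 6Q = 42 + 3.5Q so Q* = 1.8947 and P* = 48.6316.
A tax on sellers shifts supply up by 4: 60 - 6Q = 42 + 3.5Q + 4, so Q_t = 1.4737. Buyers pay P_b = 51.1579; sellers receive P_s = P_b - 4 = 47.1579.
Consumer surplus is the triangle under demand above P_b: (1/2)(1.4737)(60 - 51.1579) = 6.5152.

6.52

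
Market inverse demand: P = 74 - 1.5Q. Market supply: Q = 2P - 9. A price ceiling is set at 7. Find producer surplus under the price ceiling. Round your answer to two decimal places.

Rewriting supply in inverse form: P = 4.5 + 0.5Q.
Without the control, 74 - 1.5Q = 4.5 + 0.5Q so Q* = 34.75 and P* = 21.875.
At the ceiling price 7, quantity supplied is (7 - 4.5)/0.5 = 5; supply is the short side, so Q = 5 trades at P = 7.
PS is the triangle above supply below 7: (1/2)(5)(7 - 4.5) = 6.25.

6.25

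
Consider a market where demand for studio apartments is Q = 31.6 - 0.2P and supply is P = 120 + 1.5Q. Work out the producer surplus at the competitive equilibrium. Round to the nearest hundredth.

Rewriting demand in inverse form: P = 158 - 5Q.
Equilibrium: 158 - 5Q = 120 + 1.5Q, so Q* = 5.8462 and P* = 128.7692.
PS is the area between P* and the supply curve from 0 to Q*: (1/2)(5.8462)(8.7692) = 25.6331.

25.63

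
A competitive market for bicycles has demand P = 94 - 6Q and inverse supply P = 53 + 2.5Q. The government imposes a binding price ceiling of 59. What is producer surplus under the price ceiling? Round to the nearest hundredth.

Without the control, 94 - 6Q = 53 + 2.5Q so Q* = 4.8235 and P* = 65.0588.
At P = 59, sellers supply (59 - 53)/2.5 = 2.4 while buyers want more, so the quantity traded is 2.4 at price 59.
PS is the triangle above supply below 59: (1/2)(2.4)(59 - 53) = 7.2.

7.20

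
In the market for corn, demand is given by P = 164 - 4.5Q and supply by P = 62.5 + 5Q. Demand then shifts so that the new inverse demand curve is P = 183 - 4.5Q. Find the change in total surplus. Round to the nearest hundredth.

222.00

Initial equilibrium: Q_0 = 10.6842, P_0 = 115.9211; CS_0 = (1/2)(10.6842)(48.0789) = 256.8428, PS_0 = (1/2)(10.6842)(53.4211) = 285.3809.
New equilibrium: 183 - 4.5Q = 62.5 + 5Q gives Q_1 = 12.6842, P_1 = 125.9211; CS_1 = 362.0007, PS_1 = 402.223.
Change in total surplus = (362.0007 + 402.223) - (256.8428 + 285.3809) = 222.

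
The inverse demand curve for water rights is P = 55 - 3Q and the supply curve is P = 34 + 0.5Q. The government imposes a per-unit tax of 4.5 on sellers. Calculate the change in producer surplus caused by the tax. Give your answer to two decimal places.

-3.44

Pre-tax equilibrium: 55 - 3Q = 34 + 0.5Q gives Q* = 6, P* = 37.
With the tax, sellers need 4.5 more per unit: 55 - 3Q = 34 + 0.5Q + 4.5, so Q_t = 4.7143. Buyers pay P_b = 40.8571; sellers receive P_s = P_b - 4.5 = 36.3571.
PS falls from (1/2)(6)(3) = 9 to (1/2)(4.7143)(2.3571) = 5.5561, a change of -3.4439.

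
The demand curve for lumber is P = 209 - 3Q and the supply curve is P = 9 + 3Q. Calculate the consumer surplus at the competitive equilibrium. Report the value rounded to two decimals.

1666.67

Setting demand equal to supply, 200 = 6Q, so Q* = 33.3333 and P* = 109.
Consumer surplus is the triangle under demand above P*: (1/2)(33.3333)(209 - 109) = (1/2)(33.3333)(100) = 1666.6667.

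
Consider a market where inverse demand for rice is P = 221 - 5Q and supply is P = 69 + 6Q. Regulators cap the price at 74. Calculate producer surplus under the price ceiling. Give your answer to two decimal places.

2.08

Free-market equilibrium: 221 - 5Q = 69 + 6Q gives Q* = 13.8182, P* = 151.9091.
At the ceiling price 74, quantity supplied is (74 - 69)/6 = 0.8333; supply is the short side, so Q = 0.8333 trades at P = 74.
PS is the triangle above supply below 74: (1/2)(0.8333)(74 - 69) = 2.0833.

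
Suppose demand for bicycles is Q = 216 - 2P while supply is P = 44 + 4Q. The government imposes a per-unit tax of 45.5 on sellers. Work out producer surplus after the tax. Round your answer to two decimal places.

Rewriting demand in inverse form: P = 108 - 0.5Q.
Pre-tax equilibrium: 108 - 0.5Q = 44 + 4Q gives Q* = 14.2222, P* = 100.8889.
With the tax, sellers need 45.5 more per unit: 108 - 0.5Q = 44 + 4Q + 45.5, so Q_t = 4.1111. Buyers pay P_b = 105.9444; sellers receive P_s = P_b - 45.5 = 60.4444.
PS = (1/2)(Q_t)(P_s - 44) = (1/2)(4.1111)(16.4444) = 33.8025.

33.80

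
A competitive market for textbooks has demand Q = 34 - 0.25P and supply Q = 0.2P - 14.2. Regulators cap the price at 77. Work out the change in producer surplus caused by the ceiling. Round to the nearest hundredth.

Rewriting demand in inverse form: P = 136 - 4Q.
Rewriting supply in inverse form: P = 71 + 5Q.
Free-market equilibrium: 136 - 4Q = 71 + 5Q gives Q* = 7.2222, P* = 107.1111.
At the ceiling price 77, quantity supplied is (77 - 71)/5 = 1.2; supply is the short side, so Q = 1.2 trades at P = 77.
PS goes from (1/2)(7.2222)(36.1111) = 130.4012 to 3.6 (computed as (77 - 71)(1.2) - (1/2)(5)(1.2)^2), a change of -126.8012.

-126.80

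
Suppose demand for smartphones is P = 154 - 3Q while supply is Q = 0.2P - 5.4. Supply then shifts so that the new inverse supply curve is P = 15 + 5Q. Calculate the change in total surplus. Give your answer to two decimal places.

199.50

Rewriting supply in inverse form: P = 27 + 5Q.
Initial equilibrium: Q_0 = 15.875, P_0 = 106.375; CS_0 = (1/2)(15.875)(47.625) = 378.0234, PS_0 = (1/2)(15.875)(79.375) = 630.0391.
New equilibrium: 154 - 3Q = 15 + 5Q gives Q_1 = 17.375, P_1 = 101.875; CS_1 = 452.8359, PS_1 = 754.7266.
Change in total surplus = (452.8359 + 754.7266) - (378.0234 + 630.0391) = 199.5.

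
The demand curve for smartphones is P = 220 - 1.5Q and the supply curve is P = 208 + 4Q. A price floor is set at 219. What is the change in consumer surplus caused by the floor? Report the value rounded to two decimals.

Without the control, 220 - 1.5Q = 208 + 4Q so Q* = 2.1818 and P* = 216.7273.
At P = 219, buyers demand (220 - 219)/1.5 = 0.6667 while sellers would supply more, so the quantity traded is 0.6667 at price 219.
CS goes from (1/2)(2.1818)(3.2727) = 3.5702 to 0.3333 (computed as (220 - 219)(0.6667) - (1/2)(1.5)(0.6667)^2), a change of -3.2369.

-3.24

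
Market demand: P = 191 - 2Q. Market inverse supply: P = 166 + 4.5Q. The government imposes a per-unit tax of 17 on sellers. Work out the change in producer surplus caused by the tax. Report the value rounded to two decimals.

Pre-tax equilibrium: 191 - 2Q = 166 + 4.5Q gives Q* = 3.8462, P* = 183.3077.
With the tax, sellers need 17 more per unit: 191 - 2Q = 166 + 4.5Q + 17, so Q_t = 1.2308. Buyers pay P_b = 188.5385; sellers receive P_s = P_b - 17 = 171.5385.
PS falls from (1/2)(3.8462)(17.3077) = 33.284 to (1/2)(1.2308)(5.5385) = 3.4083, a change of -29.8757.

-29.88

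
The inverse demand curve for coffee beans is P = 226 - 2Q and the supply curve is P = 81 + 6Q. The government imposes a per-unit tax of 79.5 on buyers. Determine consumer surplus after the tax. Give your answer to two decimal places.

67.04

Without the tax, 226 - 2Q = 81 + 6Q so Q* = 18.125 and P* = 189.75.
With the tax, buyers' net willingness to pay falls by 79.5: (226 - 79.5) - 2Q = 81 + 6Q, so Q_t = 8.1875. Buyers pay P_b = 209.625; sellers receive P_s = P_b - 79.5 = 130.125.
CS = (1/2)(Q_t)(226 - P_b) = (1/2)(8.1875)(16.375) = 67.0352.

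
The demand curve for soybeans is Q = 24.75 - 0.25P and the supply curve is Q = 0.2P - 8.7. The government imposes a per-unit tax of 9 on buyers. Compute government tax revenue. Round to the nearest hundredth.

Rewriting demand in inverse form: P = 99 - 4Q.
Rewriting supply in inverse form: P = 43.5 + 5Q.
Pre-tax equilibrium: 99 - 4Q = 43.5 + 5Q gives Q* = 6.1667, P* = 74.3333.
A tax on buyers shifts demand down by 9: (99 - 9) - 4Q = 43.5 + 5Q, so Q_t = 5.1667. Buyers pay P_b = 78.3333; sellers receive P_s = P_b - 9 = 69.3333.
Revenue is the tax times quantity traded: 9 x 5.1667 = 46.5.

46.50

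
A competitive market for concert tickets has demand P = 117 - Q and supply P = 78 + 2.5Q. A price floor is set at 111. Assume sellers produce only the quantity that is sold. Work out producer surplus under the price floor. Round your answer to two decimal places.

Without the control, 117 - Q = 78 + 2.5Q so Q* = 11.1429 and P* = 105.8571.
At P = 111, buyers demand (117 - 111)/1 = 6 while sellers would supply more, so the quantity traded is 6 at price 111.
The supply price at Q = 6 is 93. PS is the trapezoid between 111 and supply over [0, 6]: (1/2)[(111 - 78) + (111 - 93)](6) = 153.

153.00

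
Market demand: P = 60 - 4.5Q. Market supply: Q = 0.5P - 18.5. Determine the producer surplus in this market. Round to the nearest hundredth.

Rewriting supply in inverse form: P = 37 + 2Q.
Set 60 - 4.5Q = 37 + 2Q, which gives 23 = 6.5Q, so Q* = 3.5385 and P* = 60 - 4.5(3.5385) = 44.0769.
PS is the area between P* and the supply curve from 0 to Q*: (1/2)(3.5385)(7.0769) = 12.5207.

12.52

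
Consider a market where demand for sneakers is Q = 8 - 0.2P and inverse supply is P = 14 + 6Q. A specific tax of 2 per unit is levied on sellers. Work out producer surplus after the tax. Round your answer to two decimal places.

14.28

Rewriting demand in inverse form: P = 40 - 5Q.
Without the tax, 40 - 5Q = 14 + 6Q so Q* = 2.3636 and P* = 28.1818.
A tax on sellers shifts supply up by 2: 40 - 5Q = 14 + 6Q + 2, so Q_t = 2.1818. Buyers pay P_b = 29.0909; sellers receive P_s = P_b - 2 = 27.0909.
Producer surplus is the triangle above supply below P_s: (1/2)(2.1818)(27.0909 - 14) = 14.281.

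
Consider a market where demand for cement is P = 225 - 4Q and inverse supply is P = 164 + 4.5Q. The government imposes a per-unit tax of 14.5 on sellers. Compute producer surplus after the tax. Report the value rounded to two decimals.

67.34

Pre-tax equilibrium: 225 - 4Q = 164 + 4.5Q gives Q* = 7.1765, P* = 196.2941.
With the tax, sellers need 14.5 more per unit: 225 - 4Q = 164 + 4.5Q + 14.5, so Q_t = 5.4706. Buyers pay P_b = 203.1176; sellers receive P_s = P_b - 14.5 = 188.6176.
PS = (1/2)(Q_t)(P_s - 164) = (1/2)(5.4706)(24.6176) = 67.3365.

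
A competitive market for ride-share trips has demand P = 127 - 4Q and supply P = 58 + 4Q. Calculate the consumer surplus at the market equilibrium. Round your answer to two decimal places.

148.78

Equilibrium: 127 - 4Q = 58 + 4Q, so Q* = 8.625 and P* = 92.5.
CS is the area between the demand curve and P* from 0 to Q*: (1/2)(8.625)(34.5) = 148.7812.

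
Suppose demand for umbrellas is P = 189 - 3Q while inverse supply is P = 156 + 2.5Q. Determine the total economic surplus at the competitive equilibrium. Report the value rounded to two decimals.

Equilibrium: 189 - 3Q = 156 + 2.5Q, so Q* = 6 and P* = 171.
CS = (1/2)(6)(18) = 54 and PS = (1/2)(6)(15) = 45, so total surplus = 99.

99.00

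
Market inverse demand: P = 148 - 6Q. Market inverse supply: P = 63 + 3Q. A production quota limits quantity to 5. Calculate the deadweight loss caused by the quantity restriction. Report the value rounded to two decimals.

88.89

Unrestricted equilibrium: Q* = (148 - 63)/(6 + 3) = 9.4444.
At Q = 5 the demand price is 148 - 6(5) = 118 and the supply price is 63 + 3(5) = 78.
Deadweight loss is the triangle between the curves from 5 to 9.4444: (1/2)(118 - 78)(9.4444 - 5) = 88.8889.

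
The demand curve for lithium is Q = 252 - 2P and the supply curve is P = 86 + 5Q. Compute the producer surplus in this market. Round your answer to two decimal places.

Rewriting demand in inverse form: P = 126 - 0.5Q.
Equilibrium: 126 - 0.5Q = 86 + 5Q, so Q* = 7.2727 and P* = 122.3636.
Producer surplus is the triangle above supply below P*: (1/2)(7.2727)(122.3636 - 86) = (1/2)(7.2727)(36.3636) = 132.2314.

132.23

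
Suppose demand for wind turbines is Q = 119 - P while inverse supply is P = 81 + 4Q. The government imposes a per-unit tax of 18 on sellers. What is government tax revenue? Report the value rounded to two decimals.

Rewriting demand in inverse form: P = 119 - Q.
Pre-tax equilibrium: 119 - Q = 81 + 4Q gives Q* = 7.6, P* = 111.4.
With the tax, sellers need 18 more per unit: 119 - Q = 81 + 4Q + 18, so Q_t = 4. Buyers pay P_b = 115; sellers receive P_s = P_b - 18 = 97.
Tax revenue = t x Q_t = 18 x 4 = 72.

72.00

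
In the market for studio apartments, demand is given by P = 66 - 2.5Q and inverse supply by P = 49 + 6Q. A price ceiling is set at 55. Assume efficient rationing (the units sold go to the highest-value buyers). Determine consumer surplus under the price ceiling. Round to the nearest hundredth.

Without the control, 66 - 2.5Q = 49 + 6Q so Q* = 2 and P* = 61.
At the ceiling price 55, quantity supplied is (55 - 49)/6 = 1; supply is the short side, so Q = 1 trades at P = 55.
The demand price at Q = 1 is 63.5. CS is the trapezoid between demand and 55 over [0, 1]: (1/2)[(66 - 55) + (63.5 - 55)](1) = 9.75.

9.75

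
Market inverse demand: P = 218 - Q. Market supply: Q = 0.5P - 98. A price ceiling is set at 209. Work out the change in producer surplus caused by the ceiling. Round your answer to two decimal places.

-11.53

Rewriting supply in inverse form: P = 196 + 2Q.
Free-market equilibrium: 218 - Q = 196 + 2Q gives Q* = 7.3333, P* = 210.6667.
At P = 209, sellers supply (209 - 196)/2 = 6.5 while buyers want more, so the quantity traded is 6.5 at price 209.
PS goes from (1/2)(7.3333)(14.6667) = 53.7778 to 42.25 (computed as (209 - 196)(6.5) - (1/2)(2)(6.5)^2), a change of -11.5278.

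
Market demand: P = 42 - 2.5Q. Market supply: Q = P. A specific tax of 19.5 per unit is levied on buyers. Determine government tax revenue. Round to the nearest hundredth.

Rewriting supply in inverse form: P = Q.
Without the tax, 42 - 2.5Q = Q so Q* = 12 and P* = 12.
A tax on buyers shifts demand down by 19.5: (42 - 19.5) - 2.5Q = Q, so Q_t = 6.4286. Buyers pay P_b = 25.9286; sellers receive P_s = P_b - 19.5 = 6.4286.
Tax revenue = t x Q_t = 19.5 x 6.4286 = 125.3571.

125.36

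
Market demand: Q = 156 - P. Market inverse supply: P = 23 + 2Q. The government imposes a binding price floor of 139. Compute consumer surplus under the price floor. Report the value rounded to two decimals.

Rewriting demand in inverse form: P = 156 - Q.
Without the control, 156 - Q = 23 + 2Q so Q* = 44.3333 and P* = 111.6667.
At the floor price 139, quantity demanded is (156 - 139)/1 = 17; demand is the short side, so Q = 17 trades at P = 139.
CS is the triangle under demand above 139: (1/2)(17)(156 - 139) = 144.5.

144.50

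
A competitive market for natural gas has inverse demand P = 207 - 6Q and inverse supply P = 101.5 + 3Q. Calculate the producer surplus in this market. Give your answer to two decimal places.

206.12

Equilibrium: 207 - 6Q = 101.5 + 3Q, so Q* = 11.7222 and P* = 136.6667.
Producer surplus is the triangle above supply below P*: (1/2)(11.7222)(136.6667 - 101.5) = (1/2)(11.7222)(35.1667) = 206.1157.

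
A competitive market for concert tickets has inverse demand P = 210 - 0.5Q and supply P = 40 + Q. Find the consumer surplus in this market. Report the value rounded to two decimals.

3211.11

Equilibrium: 210 - 0.5Q = 40 + Q, so Q* = 113.3333 and P* = 153.3333.
Consumer surplus is the triangle under demand above P*: (1/2)(113.3333)(210 - 153.3333) = (1/2)(113.3333)(56.6667) = 3211.1111.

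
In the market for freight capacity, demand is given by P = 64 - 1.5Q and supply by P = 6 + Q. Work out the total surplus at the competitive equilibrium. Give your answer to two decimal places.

672.80

Equilibrium: 64 - 1.5Q = 6 + Q, so Q* = 23.2 and P* = 29.2.
Total surplus is the full triangle between the curves from 0 to Q*: (1/2)(23.2)(64 - 6) = 672.8.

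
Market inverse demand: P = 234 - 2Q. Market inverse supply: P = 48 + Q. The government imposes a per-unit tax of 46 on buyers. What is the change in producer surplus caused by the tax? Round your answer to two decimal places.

-833.11

Pre-tax equilibrium: 234 - 2Q = 48 + Q gives Q* = 62, P* = 110.
With the tax, buyers' net willingness to pay falls by 46: (234 - 46) - 2Q = 48 + Q, so Q_t = 46.6667. Buyers pay P_b = 140.6667; sellers receive P_s = P_b - 46 = 94.6667.
PS falls from (1/2)(62)(62) = 1922 to (1/2)(46.6667)(46.6667) = 1088.8889, a change of -833.1111.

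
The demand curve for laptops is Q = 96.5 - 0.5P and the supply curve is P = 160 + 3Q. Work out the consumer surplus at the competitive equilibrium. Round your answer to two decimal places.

Rewriting demand in inverse form: P = 193 - 2Q.
Equilibrium: 193 - 2Q = 160 + 3Q, so Q* = 6.6 and P* = 179.8.
CS is the area between the demand curve and P* from 0 to Q*: (1/2)(6.6)(13.2) = 43.56.

43.56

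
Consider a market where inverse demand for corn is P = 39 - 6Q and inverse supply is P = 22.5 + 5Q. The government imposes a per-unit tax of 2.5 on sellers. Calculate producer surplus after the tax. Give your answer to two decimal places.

4.05

Pre-tax equilibrium: 39 - 6Q = 22.5 + 5Q gives Q* = 1.5, P* = 30.
With the tax, sellers need 2.5 more per unit: 39 - 6Q = 22.5 + 5Q + 2.5, so Q_t = 1.2727. Buyers pay P_b = 31.3636; sellers receive P_s = P_b - 2.5 = 28.8636.
Producer surplus is the triangle above supply below P_s: (1/2)(1.2727)(28.8636 - 22.5) = 4.0496.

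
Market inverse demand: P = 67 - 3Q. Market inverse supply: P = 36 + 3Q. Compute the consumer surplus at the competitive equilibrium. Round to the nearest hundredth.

40.04

Equilibrium: 67 - 3Q = 36 + 3Q, so Q* = 5.1667 and P* = 51.5.
Consumer surplus is the triangle under demand above P*: (1/2)(5.1667)(67 - 51.5) = (1/2)(5.1667)(15.5) = 40.0417.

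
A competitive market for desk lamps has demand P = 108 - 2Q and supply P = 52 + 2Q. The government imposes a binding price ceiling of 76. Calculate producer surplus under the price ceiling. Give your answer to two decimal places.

144.00

Free-market equilibrium: 108 - 2Q = 52 + 2Q gives Q* = 14, P* = 80.
At P = 76, sellers supply (76 - 52)/2 = 12 while buyers want more, so the quantity traded is 12 at price 76.
PS is the triangle above supply below 76: (1/2)(12)(76 - 52) = 144.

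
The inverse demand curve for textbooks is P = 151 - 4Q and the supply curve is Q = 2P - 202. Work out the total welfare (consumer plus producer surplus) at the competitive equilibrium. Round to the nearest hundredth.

277.78

Rewriting supply in inverse form: P = 101 + 0.5Q.
Equilibrium: 151 - 4Q = 101 + 0.5Q, so Q* = 11.1111 and P* = 106.5556.
Total surplus is the full triangle between the curves from 0 to Q*: (1/2)(11.1111)(151 - 101) = 277.7778.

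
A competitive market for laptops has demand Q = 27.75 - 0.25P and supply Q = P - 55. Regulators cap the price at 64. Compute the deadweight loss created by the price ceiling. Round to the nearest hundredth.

Rewriting demand in inverse form: P = 111 - 4Q.
Rewriting supply in inverse form: P = 55 + Q.
Free-market equilibrium: 111 - 4Q = 55 + Q gives Q* = 11.2, P* = 66.2.
At the ceiling price 64, quantity supplied is (64 - 55)/1 = 9; supply is the short side, so Q = 9 trades at P = 64.
At Q = 9 the demand price is 75 and the supply price is 64. Deadweight loss is the triangle between the curves from 9 to 11.2: (1/2)(75 - 64)(11.2 - 9) = 12.1.

12.10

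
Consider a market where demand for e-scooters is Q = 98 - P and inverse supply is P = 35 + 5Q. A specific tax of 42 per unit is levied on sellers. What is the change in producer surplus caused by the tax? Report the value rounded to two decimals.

Rewriting demand in inverse form: P = 98 - Q.
Without the tax, 98 - Q = 35 + 5Q so Q* = 10.5 and P* = 87.5.
A tax on sellers shifts supply up by 42: 98 - Q = 35 + 5Q + 42, so Q_t = 3.5. Buyers pay P_b = 94.5; sellers receive P_s = P_b - 42 = 52.5.
Producers lose the trapezoid between P_s and P* out to Q_t plus the triangle from Q_t to Q*: change in PS = 30.625 - 275.625 = -245.

-245.00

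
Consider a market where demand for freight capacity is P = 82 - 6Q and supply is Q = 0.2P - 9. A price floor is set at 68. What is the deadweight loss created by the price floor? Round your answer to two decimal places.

5.84

Rewriting supply in inverse form: P = 45 + 5Q.
Free-market equilibrium: 82 - 6Q = 45 + 5Q gives Q* = 3.3636, P* = 61.8182.
At P = 68, buyers demand (82 - 68)/6 = 2.3333 while sellers would supply more, so the quantity traded is 2.3333 at price 68.
At Q = 2.3333 the demand price is 68 and the supply price is 56.6667. Deadweight loss is the triangle between the curves from 2.3333 to 3.3636: (1/2)(68 - 56.6667)(3.3636 - 2.3333) = 5.8384.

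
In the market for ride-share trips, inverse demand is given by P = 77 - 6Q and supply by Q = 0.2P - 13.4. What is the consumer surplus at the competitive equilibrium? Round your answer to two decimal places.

Rewriting supply in inverse form: P = 67 + 5Q.
Set 77 - 6Q = 67 + 5Q, which gives 10 = 11Q, so Q* = 0.9091 and P* = 77 - 6(0.9091) = 71.5455.
The demand choke price is 77, so CS = (1/2)(Q*)(77 - P*) = (1/2)(0.9091)(5.4545) = 2.4793.

2.48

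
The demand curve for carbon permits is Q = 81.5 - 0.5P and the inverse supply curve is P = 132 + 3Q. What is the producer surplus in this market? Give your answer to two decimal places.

57.66

Rewriting demand in inverse form: P = 163 - 2Q.
Equilibrium: 163 - 2Q = 132 + 3Q, so Q* = 6.2 and P* = 150.6.
Producer surplus is the triangle above supply below P*: (1/2)(6.2)(150.6 - 132) = (1/2)(6.2)(18.6) = 57.66.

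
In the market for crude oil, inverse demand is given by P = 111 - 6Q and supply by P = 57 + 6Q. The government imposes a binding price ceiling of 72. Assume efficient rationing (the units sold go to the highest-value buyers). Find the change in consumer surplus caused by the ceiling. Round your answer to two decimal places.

18.00

Free-market equilibrium: 111 - 6Q = 57 + 6Q gives Q* = 4.5, P* = 84.
At the ceiling price 72, quantity supplied is (72 - 57)/6 = 2.5; supply is the short side, so Q = 2.5 trades at P = 72.
CS goes from (1/2)(4.5)(27) = 60.75 to 78.75 (computed as (111 - 72)(2.5) - (1/2)(6)(2.5)^2), a change of 18.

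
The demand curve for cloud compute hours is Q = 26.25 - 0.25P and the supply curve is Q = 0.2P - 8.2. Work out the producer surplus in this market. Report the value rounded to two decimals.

Rewriting demand in inverse form: P = 105 - 4Q.
Rewriting supply in inverse form: P = 41 + 5Q.
Equilibrium: 105 - 4Q = 41 + 5Q, so Q* = 7.1111 and P* = 76.5556.
The supply curve's price intercept is 41, so PS = (1/2)(Q*)(P* - 41) = (1/2)(7.1111)(35.5556) = 126.4198.

126.42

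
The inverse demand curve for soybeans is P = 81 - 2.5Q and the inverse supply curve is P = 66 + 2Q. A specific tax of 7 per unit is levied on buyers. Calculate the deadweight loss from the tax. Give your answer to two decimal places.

Pre-tax equilibrium: 81 - 2.5Q = 66 + 2Q gives Q* = 3.3333, P* = 72.6667.
With the tax, buyers' net willingness to pay falls by 7: (81 - 7) - 2.5Q = 66 + 2Q, so Q_t = 1.7778. Buyers pay P_b = 76.5556; sellers receive P_s = P_b - 7 = 69.5556.
Deadweight loss is the triangle between the curves from Q_t to Q*: (1/2)(3.3333 - 1.7778)(7) = 5.4444.

5.44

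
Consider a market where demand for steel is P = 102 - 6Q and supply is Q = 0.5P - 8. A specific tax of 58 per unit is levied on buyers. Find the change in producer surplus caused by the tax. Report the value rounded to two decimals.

Rewriting supply in inverse form: P = 16 + 2Q.
Without the tax, 102 - 6Q = 16 + 2Q so Q* = 10.75 and P* = 37.5.
With the tax, buyers' net willingness to pay falls by 58: (102 - 58) - 6Q = 16 + 2Q, so Q_t = 3.5. Buyers pay P_b = 81; sellers receive P_s = P_b - 58 = 23.
PS falls from (1/2)(10.75)(21.5) = 115.5625 to (1/2)(3.5)(7) = 12.25, a change of -103.3125.

-103.31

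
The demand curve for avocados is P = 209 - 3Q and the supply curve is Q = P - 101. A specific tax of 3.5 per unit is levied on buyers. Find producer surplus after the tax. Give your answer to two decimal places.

Rewriting supply in inverse form: P = 101 + Q.
Pre-tax equilibrium: 209 - 3Q = 101 + Q gives Q* = 27, P* = 128.
With the tax, buyers' net willingness to pay falls by 3.5: (209 - 3.5) - 3Q = 101 + Q, so Q_t = 26.125. Buyers pay P_b = 130.625; sellers receive P_s = P_b - 3.5 = 127.125.
Producer surplus is the triangle above supply below P_s: (1/2)(26.125)(127.125 - 101) = 341.2578.

341.26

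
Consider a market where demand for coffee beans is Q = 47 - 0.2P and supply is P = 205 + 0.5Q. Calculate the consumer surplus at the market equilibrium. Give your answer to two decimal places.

74.38

Rewriting demand in inverse form: P = 235 - 5Q.
Setting demand equal to supply, 30 = 5.5Q, so Q* = 5.4545 and P* = 207.7273.
The demand choke price is 235, so CS = (1/2)(Q*)(235 - P*) = (1/2)(5.4545)(27.2727) = 74.3802.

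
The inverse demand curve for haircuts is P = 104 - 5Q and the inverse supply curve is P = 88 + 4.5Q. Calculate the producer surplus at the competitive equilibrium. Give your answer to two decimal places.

Equilibrium: 104 - 5Q = 88 + 4.5Q, so Q* = 1.6842 and P* = 95.5789.
The supply curve's price intercept is 88, so PS = (1/2)(Q*)(P* - 88) = (1/2)(1.6842)(7.5789) = 6.3823.

6.38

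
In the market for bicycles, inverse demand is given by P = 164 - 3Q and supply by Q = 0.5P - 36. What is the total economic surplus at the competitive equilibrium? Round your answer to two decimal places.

Rewriting supply in inverse form: P = 72 + 2Q.
Equilibrium: 164 - 3Q = 72 + 2Q, so Q* = 18.4 and P* = 108.8.
Total surplus is the full triangle between the curves from 0 to Q*: (1/2)(18.4)(164 - 72) = 846.4.

846.40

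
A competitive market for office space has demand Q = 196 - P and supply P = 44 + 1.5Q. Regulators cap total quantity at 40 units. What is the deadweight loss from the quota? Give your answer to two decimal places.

Rewriting demand in inverse form: P = 196 - Q.
Without the quota, 196 - Q = 44 + 1.5Q gives Q* = 60.8.
At Q = 40 the demand price is 196 - (40) = 156 and the supply price is 44 + 1.5(40) = 104.
DWL = (1/2)(gap between curves at 40) x (Q* - 40) = (1/2)(52)(20.8) = 540.8.

540.80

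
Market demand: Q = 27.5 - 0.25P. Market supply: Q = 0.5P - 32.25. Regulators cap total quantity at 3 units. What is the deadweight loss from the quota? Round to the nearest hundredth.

63.02

Rewriting demand in inverse form: P = 110 - 4Q.
Rewriting supply in inverse form: P = 64.5 + 2Q.
Without the quota, 110 - 4Q = 64.5 + 2Q gives Q* = 7.5833.
At Q = 3 the demand price is 110 - 4(3) = 98 and the supply price is 64.5 + 2(3) = 70.5.
Deadweight loss is the triangle between the curves from 3 to 7.5833: (1/2)(98 - 70.5)(7.5833 - 3) = 63.0208.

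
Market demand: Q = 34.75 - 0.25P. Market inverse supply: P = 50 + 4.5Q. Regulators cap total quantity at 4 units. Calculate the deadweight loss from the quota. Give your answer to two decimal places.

Rewriting demand in inverse form: P = 139 - 4Q.
Unrestricted equilibrium: Q* = (139 - 50)/(4 + 4.5) = 10.4706.
At Q = 4 the demand price is 139 - 4(4) = 123 and the supply price is 50 + 4.5(4) = 68.
DWL = (1/2)(gap between curves at 4) x (Q* - 4) = (1/2)(55)(6.4706) = 177.9412.

177.94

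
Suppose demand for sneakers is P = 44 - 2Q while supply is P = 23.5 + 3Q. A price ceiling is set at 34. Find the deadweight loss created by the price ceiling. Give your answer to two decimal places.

Free-market equilibrium: 44 - 2Q = 23.5 + 3Q gives Q* = 4.1, P* = 35.8.
At the ceiling price 34, quantity supplied is (34 - 23.5)/3 = 3.5; supply is the short side, so Q = 3.5 trades at P = 34.
The lost-trades triangle has base Q* - 3.5 = 0.6 and height equal to the gap between the curves at Q = 3.5, which is 37 - 34 = 3. DWL = (1/2)(0.6)(3) = 0.9.

0.90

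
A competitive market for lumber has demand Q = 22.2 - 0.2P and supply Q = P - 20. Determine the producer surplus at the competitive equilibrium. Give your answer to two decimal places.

115.01

Rewriting demand in inverse form: P = 111 - 5Q.
Rewriting supply in inverse form: P = 20 + Q.
Set 111 - 5Q = 20 + Q, which gives 91 = 6Q, so Q* = 15.1667 and P* = 111 - 5(15.1667) = 35.1667.
Producer surplus is the triangle above supply below P*: (1/2)(15.1667)(35.1667 - 20) = (1/2)(15.1667)(15.1667) = 115.0139.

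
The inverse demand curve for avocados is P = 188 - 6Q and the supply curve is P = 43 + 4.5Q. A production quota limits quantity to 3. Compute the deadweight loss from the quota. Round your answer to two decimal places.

613.44

Unrestricted equilibrium: Q* = (188 - 43)/(6 + 4.5) = 13.8095.
At Q = 3 the demand price is 188 - 6(3) = 170 and the supply price is 43 + 4.5(3) = 56.5.
Deadweight loss is the triangle between the curves from 3 to 13.8095: (1/2)(170 - 56.5)(13.8095 - 3) = 613.4405.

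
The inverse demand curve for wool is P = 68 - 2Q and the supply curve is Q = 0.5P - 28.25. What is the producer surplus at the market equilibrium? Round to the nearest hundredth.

Rewriting supply in inverse form: P = 56.5 + 2Q.
Equilibrium: 68 - 2Q = 56.5 + 2Q, so Q* = 2.875 and P* = 62.25.
PS is the area between P* and the supply curve from 0 to Q*: (1/2)(2.875)(5.75) = 8.2656.

8.27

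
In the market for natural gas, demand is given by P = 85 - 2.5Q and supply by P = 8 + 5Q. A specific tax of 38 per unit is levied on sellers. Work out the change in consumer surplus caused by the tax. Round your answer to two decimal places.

-97.96

Pre-tax equilibrium: 85 - 2.5Q = 8 + 5Q gives Q* = 10.2667, P* = 59.3333.
A tax on sellers shifts supply up by 38: 85 - 2.5Q = 8 + 5Q + 38, so Q_t = 5.2. Buyers pay P_b = 72; sellers receive P_s = P_b - 38 = 34.
CS falls from (1/2)(10.2667)(25.6667) = 131.7556 to (1/2)(5.2)(13) = 33.8, a change of -97.9556.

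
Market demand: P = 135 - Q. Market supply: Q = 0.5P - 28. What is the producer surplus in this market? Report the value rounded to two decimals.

693.44

Rewriting supply in inverse form: P = 56 + 2Q.
Setting demand equal to supply, 79 = 3Q, so Q* = 26.3333 and P* = 108.6667.
PS is the area between P* and the supply curve from 0 to Q*: (1/2)(26.3333)(52.6667) = 693.4444.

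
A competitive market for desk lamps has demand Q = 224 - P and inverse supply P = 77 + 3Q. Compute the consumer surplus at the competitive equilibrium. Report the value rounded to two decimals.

Rewriting demand in inverse form: P = 224 - Q.
Set 224 - Q = 77 + 3Q, which gives 147 = 4Q, so Q* = 36.75 and P* = 224 - (36.75) = 187.25.
The demand choke price is 224, so CS = (1/2)(Q*)(224 - P*) = (1/2)(36.75)(36.75) = 675.2812.

675.28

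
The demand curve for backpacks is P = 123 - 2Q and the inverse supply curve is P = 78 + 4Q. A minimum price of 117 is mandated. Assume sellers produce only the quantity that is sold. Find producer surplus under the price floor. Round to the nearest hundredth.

Free-market equilibrium: 123 - 2Q = 78 + 4Q gives Q* = 7.5, P* = 108.
At the floor price 117, quantity demanded is (123 - 117)/2 = 3; demand is the short side, so Q = 3 trades at P = 117.
The supply price at Q = 3 is 90. PS is the trapezoid between 117 and supply over [0, 3]: (1/2)[(117 - 78) + (117 - 90)](3) = 99.

99.00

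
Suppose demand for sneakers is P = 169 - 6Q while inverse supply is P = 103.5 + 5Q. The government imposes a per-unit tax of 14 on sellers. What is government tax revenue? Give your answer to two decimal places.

65.55

Without the tax, 169 - 6Q = 103.5 + 5Q so Q* = 5.9545 and P* = 133.2727.
A tax on sellers shifts supply up by 14: 169 - 6Q = 103.5 + 5Q + 14, so Q_t = 4.6818. Buyers pay P_b = 140.9091; sellers receive P_s = P_b - 14 = 126.9091.
Tax revenue = t x Q_t = 14 x 4.6818 = 65.5455.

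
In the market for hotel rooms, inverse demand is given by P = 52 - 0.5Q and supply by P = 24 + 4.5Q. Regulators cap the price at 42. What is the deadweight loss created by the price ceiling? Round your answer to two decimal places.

6.40

Free-market equilibrium: 52 - 0.5Q = 24 + 4.5Q gives Q* = 5.6, P* = 49.2.
At the ceiling price 42, quantity supplied is (42 - 24)/4.5 = 4; supply is the short side, so Q = 4 trades at P = 42.
The lost-trades triangle has base Q* - 4 = 1.6 and height equal to the gap between the curves at Q = 4, which is 50 - 42 = 8. DWL = (1/2)(1.6)(8) = 6.4.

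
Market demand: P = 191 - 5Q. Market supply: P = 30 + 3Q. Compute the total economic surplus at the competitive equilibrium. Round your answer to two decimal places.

Setting demand equal to supply, 161 = 8Q, so Q* = 20.125 and P* = 90.375.
Total surplus is the full triangle between the curves from 0 to Q*: (1/2)(20.125)(191 - 30) = 1620.0625.

1620.06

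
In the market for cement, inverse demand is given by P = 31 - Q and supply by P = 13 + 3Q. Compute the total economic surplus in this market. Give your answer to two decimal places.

Setting demand equal to supply, 18 = 4Q, so Q* = 4.5 and P* = 26.5.
Total surplus is the full triangle between the curves from 0 to Q*: (1/2)(4.5)(31 - 13) = 40.5.

40.50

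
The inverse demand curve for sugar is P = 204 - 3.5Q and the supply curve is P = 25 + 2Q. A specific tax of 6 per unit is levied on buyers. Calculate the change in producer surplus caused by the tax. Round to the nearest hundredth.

Without the tax, 204 - 3.5Q = 25 + 2Q so Q* = 32.5455 and P* = 90.0909.
With the tax, buyers' net willingness to pay falls by 6: (204 - 6) - 3.5Q = 25 + 2Q, so Q_t = 31.4545. Buyers pay P_b = 93.9091; sellers receive P_s = P_b - 6 = 87.9091.
Producers lose the trapezoid between P_s and P* out to Q_t plus the triangle from Q_t to Q*: change in PS = 989.3884 - 1059.2066 = -69.8182.

-69.82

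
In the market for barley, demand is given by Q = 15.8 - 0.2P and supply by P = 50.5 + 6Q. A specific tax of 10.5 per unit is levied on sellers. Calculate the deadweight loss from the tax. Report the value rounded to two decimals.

Rewriting demand in inverse form: P = 79 - 5Q.
Without the tax, 79 - 5Q = 50.5 + 6Q so Q* = 2.5909 and P* = 66.0455.
With the tax, sellers need 10.5 more per unit: 79 - 5Q = 50.5 + 6Q + 10.5, so Q_t = 1.6364. Buyers pay P_b = 70.8182; sellers receive P_s = P_b - 10.5 = 60.3182.
Deadweight loss is the triangle between the curves from Q_t to Q*: (1/2)(2.5909 - 1.6364)(10.5) = 5.0114.

5.01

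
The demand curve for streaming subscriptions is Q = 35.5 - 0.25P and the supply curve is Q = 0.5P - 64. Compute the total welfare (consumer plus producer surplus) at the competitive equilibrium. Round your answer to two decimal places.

16.33

Rewriting demand in inverse form: P = 142 - 4Q.
Rewriting supply in inverse form: P = 128 + 2Q.
Setting demand equal to supply, 14 = 6Q, so Q* = 2.3333 and P* = 132.6667.
CS = (1/2)(2.3333)(9.3333) = 10.8889 and PS = (1/2)(2.3333)(4.6667) = 5.4444, so total surplus = 16.3333.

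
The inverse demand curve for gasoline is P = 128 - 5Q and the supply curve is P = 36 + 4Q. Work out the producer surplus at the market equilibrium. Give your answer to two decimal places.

208.99

Equilibrium: 128 - 5Q = 36 + 4Q, so Q* = 10.2222 and P* = 76.8889.
PS is the area between P* and the supply curve from 0 to Q*: (1/2)(10.2222)(40.8889) = 208.9877.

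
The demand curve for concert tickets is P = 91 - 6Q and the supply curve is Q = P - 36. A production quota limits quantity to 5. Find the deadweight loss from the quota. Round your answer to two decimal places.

Rewriting supply in inverse form: P = 36 + Q.
Without the quota, 91 - 6Q = 36 + Q gives Q* = 7.8571.
At Q = 5 the demand price is 91 - 6(5) = 61 and the supply price is 36 + (5) = 41.
DWL = (1/2)(gap between curves at 5) x (Q* - 5) = (1/2)(20)(2.8571) = 28.5714.

28.57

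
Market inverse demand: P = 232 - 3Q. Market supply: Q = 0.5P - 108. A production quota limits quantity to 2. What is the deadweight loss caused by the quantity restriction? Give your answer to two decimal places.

3.60

Rewriting supply in inverse form: P = 216 + 2Q.
Unrestricted equilibrium: Q* = (232 - 216)/(3 + 2) = 3.2.
At Q = 2 the demand price is 232 - 3(2) = 226 and the supply price is 216 + 2(2) = 220.
DWL = (1/2)(gap between curves at 2) x (Q* - 2) = (1/2)(6)(1.2) = 3.6.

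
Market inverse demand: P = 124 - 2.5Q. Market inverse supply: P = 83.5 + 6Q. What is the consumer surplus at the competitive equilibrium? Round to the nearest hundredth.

28.38

Set 124 - 2.5Q = 83.5 + 6Q, which gives 40.5 = 8.5Q, so Q* = 4.7647 and P* = 124 - 2.5(4.7647) = 112.0882.
CS is the area between the demand curve and P* from 0 to Q*: (1/2)(4.7647)(11.9118) = 28.378.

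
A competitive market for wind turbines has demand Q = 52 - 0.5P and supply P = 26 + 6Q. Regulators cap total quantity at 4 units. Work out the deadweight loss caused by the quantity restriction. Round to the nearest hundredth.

Rewriting demand in inverse form: P = 104 - 2Q.
Without the quota, 104 - 2Q = 26 + 6Q gives Q* = 9.75.
At Q = 4 the demand price is 104 - 2(4) = 96 and the supply price is 26 + 6(4) = 50.
Deadweight loss is the triangle between the curves from 4 to 9.75: (1/2)(96 - 50)(9.75 - 4) = 132.25.

132.25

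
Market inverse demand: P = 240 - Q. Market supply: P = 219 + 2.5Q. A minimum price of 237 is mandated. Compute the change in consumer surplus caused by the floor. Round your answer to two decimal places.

Without the control, 240 - Q = 219 + 2.5Q so Q* = 6 and P* = 234.
At P = 237, buyers demand (240 - 237)/1 = 3 while sellers would supply more, so the quantity traded is 3 at price 237.
CS goes from (1/2)(6)(6) = 18 to 4.5 (computed as (240 - 237)(3) - (1/2)(1)(3)^2), a change of -13.5.

-13.50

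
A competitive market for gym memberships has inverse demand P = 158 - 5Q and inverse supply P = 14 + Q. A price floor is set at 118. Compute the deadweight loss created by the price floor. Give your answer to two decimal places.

Free-market equilibrium: 158 - 5Q = 14 + Q gives Q* = 24, P* = 38.
At the floor price 118, quantity demanded is (158 - 118)/5 = 8; demand is the short side, so Q = 8 trades at P = 118.
The lost-trades triangle has base Q* - 8 = 16 and height equal to the gap between the curves at Q = 8, which is 118 - 22 = 96. DWL = (1/2)(16)(96) = 768.

768.00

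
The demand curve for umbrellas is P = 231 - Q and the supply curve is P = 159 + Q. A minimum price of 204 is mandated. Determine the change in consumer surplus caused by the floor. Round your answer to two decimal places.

Free-market equilibrium: 231 - Q = 159 + Q gives Q* = 36, P* = 195.
At the floor price 204, quantity demanded is (231 - 204)/1 = 27; demand is the short side, so Q = 27 trades at P = 204.
CS goes from (1/2)(36)(36) = 648 to 364.5 (computed as (231 - 204)(27) - (1/2)(1)(27)^2), a change of -283.5.

-283.50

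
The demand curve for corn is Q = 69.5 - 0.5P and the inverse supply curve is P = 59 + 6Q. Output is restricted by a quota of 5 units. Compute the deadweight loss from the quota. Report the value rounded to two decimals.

100.00

Rewriting demand in inverse form: P = 139 - 2Q.
Without the quota, 139 - 2Q = 59 + 6Q gives Q* = 10.
At Q = 5 the demand price is 139 - 2(5) = 129 and the supply price is 59 + 6(5) = 89.
DWL = (1/2)(gap between curves at 5) x (Q* - 5) = (1/2)(40)(5) = 100.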